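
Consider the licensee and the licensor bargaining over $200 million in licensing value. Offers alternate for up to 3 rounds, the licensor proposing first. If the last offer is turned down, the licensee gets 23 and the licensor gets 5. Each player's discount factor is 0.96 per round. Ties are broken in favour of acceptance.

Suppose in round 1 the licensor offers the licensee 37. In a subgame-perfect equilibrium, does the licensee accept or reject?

Round 3 (the licensor proposes): the licensee gets 23 if talks fail, so the licensor offers 23 and keeps 177.
Round 2 (the licensee proposes): the licensor can get 177 next round, worth 0.96 × 177 = 169.92 now; the licensee offers that and keeps 30.08.
So by rejecting in round 1, the licensee gets 30.08 next round, worth 0.96 × 30.08 = 28.8768 now.
Offer 37 ≥ 28.8768, so the licensee accepts.

Accept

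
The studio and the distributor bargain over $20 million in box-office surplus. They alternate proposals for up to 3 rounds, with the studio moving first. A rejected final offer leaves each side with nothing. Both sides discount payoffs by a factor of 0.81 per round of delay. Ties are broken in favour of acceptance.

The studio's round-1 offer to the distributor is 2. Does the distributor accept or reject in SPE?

Reject

Round 3 (the studio proposes): the distributor will accept anything ≥ 0, so the studio offers 0 and keeps 20.
Round 2 (the distributor proposes): the studio can get 20 next round, worth 0.81 × 20 = 16.2 now; the distributor offers that and keeps 3.8.
So by rejecting in round 1, the distributor gets 3.8 next round, worth 0.81 × 3.8 = 3.078 now.
Offer 2 < 3.078, so the distributor rejects.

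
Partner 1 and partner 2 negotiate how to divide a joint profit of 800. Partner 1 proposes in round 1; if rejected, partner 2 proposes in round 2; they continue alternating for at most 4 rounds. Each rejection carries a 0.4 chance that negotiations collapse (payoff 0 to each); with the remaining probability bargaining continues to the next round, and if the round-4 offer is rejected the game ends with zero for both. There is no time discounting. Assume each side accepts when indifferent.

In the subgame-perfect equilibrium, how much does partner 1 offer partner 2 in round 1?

364.8

By backward induction:
Round 4 (partner 2 proposes): partner 1 will accept anything ≥ 0, so partner 2 offers 0 and keeps 800.
Round 3 (partner 1 proposes): rejecting gives partner 2 an expected 0.6 × 800 = 480, so partner 1 offers 480, keeping 320.
Round 2 (partner 2 proposes): rejecting gives partner 1 an expected 0.6 × 320 = 192. Partner 2 offers 192 and keeps 800 − 192 = 608.
Round 1 (partner 1 proposes): rejecting gives partner 2 an expected 0.6 × 608 = 364.8, so partner 1 offers 364.8, keeping 435.2.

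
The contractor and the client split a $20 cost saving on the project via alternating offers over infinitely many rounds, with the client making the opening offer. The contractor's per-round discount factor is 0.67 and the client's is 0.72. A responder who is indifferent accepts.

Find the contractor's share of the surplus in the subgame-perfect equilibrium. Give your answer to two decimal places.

In a stationary SPE each proposer offers the other exactly their discounted continuation value.
If the client keeps x when proposing and the contractor keeps y when proposing, then x = 20 − 0.67y and y = 20 − 0.72x.
Solving: x = 20(1 − 0.67) / (1 − 0.72·0.67) = 6.6 / 0.5176 ≈ 12.7512.
The contractor gets 20 − 12.7512 ≈ 7.2488.

7.25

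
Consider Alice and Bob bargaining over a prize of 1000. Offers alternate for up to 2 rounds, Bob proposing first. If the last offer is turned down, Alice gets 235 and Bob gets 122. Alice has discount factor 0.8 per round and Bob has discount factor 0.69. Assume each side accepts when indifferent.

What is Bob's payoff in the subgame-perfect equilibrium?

Work backward from the last round.
Round 2 (Alice proposes): Bob gets 122 if talks fail, so Alice offers 122 and keeps 878.
Round 1 (Bob proposes): Alice can get 878 next round, worth 0.8 × 878 = 702.4 now. Bob offers 702.4 and keeps 1000 − 702.4 = 297.6.

297.6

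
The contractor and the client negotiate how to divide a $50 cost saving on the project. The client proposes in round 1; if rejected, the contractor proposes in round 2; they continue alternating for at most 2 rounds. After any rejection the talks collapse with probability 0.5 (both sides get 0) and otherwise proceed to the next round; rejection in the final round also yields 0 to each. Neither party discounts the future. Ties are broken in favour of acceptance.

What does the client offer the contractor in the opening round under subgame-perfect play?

25

Round 2 (the contractor proposes): the client will accept anything ≥ 0, so the contractor offers 0 and keeps 50.
Round 1 (the client proposes): rejecting gives the contractor an expected 0.5 × 50 = 25; the client offers that and keeps 25.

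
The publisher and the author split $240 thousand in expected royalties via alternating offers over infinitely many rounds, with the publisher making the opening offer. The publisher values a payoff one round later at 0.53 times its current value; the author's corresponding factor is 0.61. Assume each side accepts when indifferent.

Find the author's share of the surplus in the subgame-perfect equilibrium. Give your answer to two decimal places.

101.68

In a stationary SPE each proposer offers the other exactly their discounted continuation value.
If the publisher keeps x when proposing and the author keeps y when proposing, then x = 240 − 0.61y and y = 240 − 0.53x.
Solving: x = 240(1 − 0.61) / (1 − 0.53·0.61) = 93.6 / 0.6767 ≈ 138.3183.
The author gets 240 − 138.3183 ≈ 101.6817.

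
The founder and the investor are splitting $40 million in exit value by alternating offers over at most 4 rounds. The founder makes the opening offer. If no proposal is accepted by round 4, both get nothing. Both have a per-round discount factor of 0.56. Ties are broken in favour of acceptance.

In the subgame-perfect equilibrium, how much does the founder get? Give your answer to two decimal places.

Round 4 (the investor proposes): the founder will accept anything ≥ 0, so the investor offers 0 and keeps 40.
Round 3 (the founder proposes): the investor can get 40 next round, worth 0.56 × 40 = 22.4 now; the founder offers that and keeps 17.6.
Round 2 (the investor proposes): the founder can get 17.6 next round, worth 0.56 × 17.6 = 9.856 now, so the investor offers 9.856, keeping 30.144.
Round 1 (the founder proposes): the investor can get 30.144 next round, worth 0.56 × 30.144 = 16.88064 now. The founder offers 16.88064 and keeps 40 − 16.88064 = 23.11936.

23.12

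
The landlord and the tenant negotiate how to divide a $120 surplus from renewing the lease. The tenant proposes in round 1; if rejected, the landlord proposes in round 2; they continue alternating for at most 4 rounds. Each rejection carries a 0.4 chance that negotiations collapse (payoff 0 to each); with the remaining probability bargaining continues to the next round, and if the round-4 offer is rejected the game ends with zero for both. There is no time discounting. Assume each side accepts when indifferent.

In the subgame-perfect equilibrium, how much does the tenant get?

By backward induction:
Round 4 (the landlord proposes): rejection yields 0 for the tenant; the landlord offers 0 and keeps 120.
Round 3 (the tenant proposes): rejecting gives the landlord an expected 0.6 × 120 = 72, so the tenant offers 72, keeping 48.
Round 2 (the landlord proposes): rejecting gives the tenant an expected 0.6 × 48 = 28.8; the landlord offers that and keeps 91.2.
Round 1 (the tenant proposes): rejecting gives the landlord an expected 0.6 × 91.2 = 54.72, so the tenant offers 54.72, keeping 65.28.

65.28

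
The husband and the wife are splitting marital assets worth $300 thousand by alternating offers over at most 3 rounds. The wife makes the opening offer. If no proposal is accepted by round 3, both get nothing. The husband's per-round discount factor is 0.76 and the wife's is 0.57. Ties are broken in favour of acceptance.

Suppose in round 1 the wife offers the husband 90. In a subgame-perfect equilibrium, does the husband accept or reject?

Reject

Round 3 (the wife proposes): the husband will accept anything ≥ 0, so the wife offers 0 and keeps 300.
Round 2 (the husband proposes): the wife can get 300 next round, worth 0.57 × 300 = 171 now, so the husband offers 171, keeping 129.
So by rejecting in round 1, the husband gets 129 next round, worth 0.76 × 129 = 98.04 now.
Offer 90 < 98.04, so the husband rejects.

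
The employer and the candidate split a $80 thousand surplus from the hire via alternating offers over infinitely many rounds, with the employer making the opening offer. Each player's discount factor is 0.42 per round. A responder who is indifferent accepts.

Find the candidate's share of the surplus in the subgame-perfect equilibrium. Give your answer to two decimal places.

Let x be the employer's share when the employer proposes and y be the candidate's share when the candidate proposes.
The candidate accepts iff offered ≥ 0.42·y, so x = 80 − 0.42y. Symmetrically y = 80 − 0.42x.
Substituting: x = 80 − 0.42(80 − 0.42x), giving x(1 − 0.42·0.42) = 80(1 − 0.42).
So x = 80 × 0.58 / 0.8236 ≈ 56.3380, and the candidate receives 80 − x ≈ 23.6620.

23.66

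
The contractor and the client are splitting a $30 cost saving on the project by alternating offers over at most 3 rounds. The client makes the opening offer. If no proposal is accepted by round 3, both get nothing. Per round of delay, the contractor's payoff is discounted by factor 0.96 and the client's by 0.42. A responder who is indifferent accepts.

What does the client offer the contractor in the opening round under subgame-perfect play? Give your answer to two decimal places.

16.70

Round 3 (the client proposes): the contractor will accept anything ≥ 0, so the client offers 0 and keeps 30.
Round 2 (the contractor proposes): the client can get 30 next round, worth 0.42 × 30 = 12.6 now. The contractor offers 12.6 and keeps 30 − 12.6 = 17.4.
Round 1 (the client proposes): the contractor can get 17.4 next round, worth 0.96 × 17.4 = 16.704 now; the client offers that and keeps 13.296.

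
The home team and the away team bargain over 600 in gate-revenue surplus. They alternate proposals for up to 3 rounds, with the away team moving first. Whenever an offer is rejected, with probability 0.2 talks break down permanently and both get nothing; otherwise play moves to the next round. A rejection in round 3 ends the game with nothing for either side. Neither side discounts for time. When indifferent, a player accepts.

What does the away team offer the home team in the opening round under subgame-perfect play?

Round 3 (the away team proposes): rejection yields 0 for the home team; the away team offers 0 and keeps 600.
Round 2 (the home team proposes): rejecting gives the away team an expected 0.8 × 600 = 480; the home team offers that and keeps 120.
Round 1 (the away team proposes): rejecting gives the home team an expected 0.8 × 120 = 96; the away team offers that and keeps 504.

96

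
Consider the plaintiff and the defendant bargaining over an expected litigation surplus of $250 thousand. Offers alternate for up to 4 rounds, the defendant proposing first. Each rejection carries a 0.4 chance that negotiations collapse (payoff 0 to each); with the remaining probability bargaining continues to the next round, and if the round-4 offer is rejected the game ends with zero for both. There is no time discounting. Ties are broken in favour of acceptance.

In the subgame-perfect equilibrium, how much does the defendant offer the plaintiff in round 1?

By backward induction:
Round 4 (the plaintiff proposes): rejection yields 0 for the defendant; the plaintiff offers 0 and keeps 250.
Round 3 (the defendant proposes): rejecting gives the plaintiff an expected 0.6 × 250 = 150; the defendant offers that and keeps 100.
Round 2 (the plaintiff proposes): rejecting gives the defendant an expected 0.6 × 100 = 60, so the plaintiff offers 60, keeping 190.
Round 1 (the defendant proposes): rejecting gives the plaintiff an expected 0.6 × 190 = 114, so the defendant offers 114, keeping 136.

114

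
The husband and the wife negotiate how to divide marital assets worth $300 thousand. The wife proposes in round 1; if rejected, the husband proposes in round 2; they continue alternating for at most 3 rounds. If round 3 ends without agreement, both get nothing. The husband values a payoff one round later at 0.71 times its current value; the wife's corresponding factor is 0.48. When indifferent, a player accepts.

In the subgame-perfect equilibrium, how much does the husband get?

110.76

Round 3 (the wife proposes): the husband will accept anything ≥ 0, so the wife offers 0 and keeps 300.
Round 2 (the husband proposes): the wife can get 300 next round, worth 0.48 × 300 = 144 now; the husband offers that and keeps 156.
Round 1 (the wife proposes): the husband can get 156 next round, worth 0.71 × 156 = 110.76 now. The wife offers 110.76 and keeps 300 − 110.76 = 189.24.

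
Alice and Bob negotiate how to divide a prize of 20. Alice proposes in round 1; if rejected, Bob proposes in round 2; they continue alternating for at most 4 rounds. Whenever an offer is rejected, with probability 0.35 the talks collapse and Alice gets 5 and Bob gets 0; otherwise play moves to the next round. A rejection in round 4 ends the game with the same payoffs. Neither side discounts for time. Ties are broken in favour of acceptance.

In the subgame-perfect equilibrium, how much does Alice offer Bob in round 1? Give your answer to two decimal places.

Round 4 (Bob proposes): Alice gets 5 if talks fail, so Bob offers 5 and keeps 15.
Round 3 (Alice proposes): rejecting gives Bob an expected 0.65 × 15 = 9.75; Alice offers that and keeps 10.25.
Round 2 (Bob proposes): rejecting gives Alice an expected 0.65 × 10.25 + 0.35 × 5 = 8.4125; Bob offers that and keeps 11.5875.
Round 1 (Alice proposes): rejecting gives Bob an expected 0.65 × 11.5875 = 7.531875; Alice offers that and keeps 12.468125.

7.53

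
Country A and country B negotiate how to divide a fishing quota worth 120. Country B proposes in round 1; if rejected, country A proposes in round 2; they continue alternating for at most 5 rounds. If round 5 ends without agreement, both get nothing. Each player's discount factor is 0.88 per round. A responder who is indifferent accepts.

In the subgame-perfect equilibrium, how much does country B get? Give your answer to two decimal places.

97.51

Round 5 (country B proposes): rejection yields 0 for country A; country B offers 0 and keeps 120.
Round 4 (country A proposes): country B can get 120 next round, worth 0.88 × 120 = 105.6 now; country A offers that and keeps 14.4.
Round 3 (country B proposes): country A can get 14.4 next round, worth 0.88 × 14.4 = 12.672 now. Country B offers 12.672 and keeps 120 − 12.672 = 107.328.
Round 2 (country A proposes): country B can get 107.328 next round, worth 0.88 × 107.328 = 94.44864 now, so country A offers 94.44864, keeping 25.55136.
Round 1 (country B proposes): country A can get 25.55136 next round, worth 0.88 × 25.55136 = 22.4851968 now, so country B offers 22.4851968, keeping 97.5148032.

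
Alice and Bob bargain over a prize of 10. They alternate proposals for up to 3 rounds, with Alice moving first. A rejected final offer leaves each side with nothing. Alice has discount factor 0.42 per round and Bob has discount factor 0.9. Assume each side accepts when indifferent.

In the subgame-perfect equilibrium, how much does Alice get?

Round 3 (Alice proposes): Bob will accept anything ≥ 0, so Alice offers 0 and keeps 10.
Round 2 (Bob proposes): Alice can get 10 next round, worth 0.42 × 10 = 4.2 now, so Bob offers 4.2, keeping 5.8.
Round 1 (Alice proposes): Bob can get 5.8 next round, worth 0.9 × 5.8 = 5.22 now, so Alice offers 5.22, keeping 4.78.

4.78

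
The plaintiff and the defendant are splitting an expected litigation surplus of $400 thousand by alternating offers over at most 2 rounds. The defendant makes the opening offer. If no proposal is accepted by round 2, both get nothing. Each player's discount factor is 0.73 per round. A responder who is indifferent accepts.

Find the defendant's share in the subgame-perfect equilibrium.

Solve by backward induction from round 2.
Round 2 (the plaintiff proposes): the defendant will accept anything ≥ 0, so the plaintiff offers 0 and keeps 400.
Round 1 (the defendant proposes): the plaintiff can get 400 next round, worth 0.73 × 400 = 292 now; the defendant offers that and keeps 108.

108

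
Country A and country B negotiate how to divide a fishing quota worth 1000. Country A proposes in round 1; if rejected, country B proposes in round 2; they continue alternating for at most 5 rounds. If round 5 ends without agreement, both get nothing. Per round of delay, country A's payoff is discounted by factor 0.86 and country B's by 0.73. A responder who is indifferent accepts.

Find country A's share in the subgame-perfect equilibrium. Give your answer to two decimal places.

Round 5 (country A proposes): rejection yields 0 for country B; country A offers 0 and keeps 1000.
Round 4 (country B proposes): country A can get 1000 next round, worth 0.86 × 1000 = 860 now, so country B offers 860, keeping 140.
Round 3 (country A proposes): country B can get 140 next round, worth 0.73 × 140 = 102.2 now; country A offers that and keeps 897.8.
Round 2 (country B proposes): country A can get 897.8 next round, worth 0.86 × 897.8 = 772.108 now; country B offers that and keeps 227.892.
Round 1 (country A proposes): country B can get 227.892 next round, worth 0.73 × 227.892 = 166.36116 now. Country A offers 166.36116 and keeps 1000 − 166.36116 = 833.63884.

833.64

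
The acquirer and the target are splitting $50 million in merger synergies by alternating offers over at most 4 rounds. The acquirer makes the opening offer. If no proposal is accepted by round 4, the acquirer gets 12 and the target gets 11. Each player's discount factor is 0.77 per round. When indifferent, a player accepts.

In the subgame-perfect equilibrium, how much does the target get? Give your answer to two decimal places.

Round 4 (the target proposes): the acquirer gets 12 if talks fail, so the target offers 12 and keeps 38.
Round 3 (the acquirer proposes): the target can get 38 next round, worth 0.77 × 38 = 29.26 now. The acquirer offers 29.26 and keeps 50 − 29.26 = 20.74.
Round 2 (the target proposes): the acquirer can get 20.74 next round, worth 0.77 × 20.74 = 15.9698 now, so the target offers 15.9698, keeping 34.0302.
Round 1 (the acquirer proposes): the target can get 34.0302 next round, worth 0.77 × 34.0302 = 26.203254 now, so the acquirer offers 26.203254, keeping 23.796746.

26.20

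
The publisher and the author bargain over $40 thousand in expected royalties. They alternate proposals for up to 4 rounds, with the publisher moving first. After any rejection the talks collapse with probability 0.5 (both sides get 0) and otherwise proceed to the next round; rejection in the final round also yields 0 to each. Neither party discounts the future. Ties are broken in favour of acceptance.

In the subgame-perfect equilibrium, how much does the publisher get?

25

Round 4 (the author proposes): rejection yields 0 for the publisher; the author offers 0 and keeps 40.
Round 3 (the publisher proposes): rejecting gives the author an expected 0.5 × 40 = 20; the publisher offers that and keeps 20.
Round 2 (the author proposes): rejecting gives the publisher an expected 0.5 × 20 = 10, so the author offers 10, keeping 30.
Round 1 (the publisher proposes): rejecting gives the author an expected 0.5 × 30 = 15. The publisher offers 15 and keeps 40 − 15 = 25.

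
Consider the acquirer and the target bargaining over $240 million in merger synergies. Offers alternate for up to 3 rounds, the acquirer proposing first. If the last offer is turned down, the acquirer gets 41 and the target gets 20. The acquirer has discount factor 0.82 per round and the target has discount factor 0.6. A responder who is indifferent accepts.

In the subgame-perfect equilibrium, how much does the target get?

35.76

Round 3 (the acquirer proposes): the target gets 20 if talks fail, so the acquirer offers 20 and keeps 220.
Round 2 (the target proposes): the acquirer can get 220 next round, worth 0.82 × 220 = 180.4 now; the target offers that and keeps 59.6.
Round 1 (the acquirer proposes): the target can get 59.6 next round, worth 0.6 × 59.6 = 35.76 now, so the acquirer offers 35.76, keeping 204.24.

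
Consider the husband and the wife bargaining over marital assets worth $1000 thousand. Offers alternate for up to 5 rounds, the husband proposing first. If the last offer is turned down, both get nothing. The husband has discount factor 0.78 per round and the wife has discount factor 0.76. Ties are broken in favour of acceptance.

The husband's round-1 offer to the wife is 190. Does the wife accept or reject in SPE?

Round 5 (the husband proposes): rejection yields 0 for the wife; the husband offers 0 and keeps 1000.
Round 4 (the wife proposes): the husband can get 1000 next round, worth 0.78 × 1000 = 780 now, so the wife offers 780, keeping 220.
Round 3 (the husband proposes): the wife can get 220 next round, worth 0.76 × 220 = 167.2 now. The husband offers 167.2 and keeps 1000 − 167.2 = 832.8.
Round 2 (the wife proposes): the husband can get 832.8 next round, worth 0.78 × 832.8 = 649.584 now. The wife offers 649.584 and keeps 1000 − 649.584 = 350.416.
So by rejecting in round 1, the wife gets 350.416 next round, worth 0.76 × 350.416 = 266.31616 now.
Offer 190 < 266.31616, so the wife rejects.

Reject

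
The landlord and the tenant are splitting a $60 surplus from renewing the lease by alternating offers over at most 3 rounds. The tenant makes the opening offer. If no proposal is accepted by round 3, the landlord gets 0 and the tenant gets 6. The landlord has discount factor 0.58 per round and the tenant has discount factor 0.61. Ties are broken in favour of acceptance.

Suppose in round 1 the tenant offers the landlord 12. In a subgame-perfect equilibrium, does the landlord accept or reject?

Round 3 (the tenant proposes): the landlord will accept anything ≥ 0, so the tenant offers 0 and keeps 60.
Round 2 (the landlord proposes): the tenant can get 60 next round, worth 0.61 × 60 = 36.6 now; the landlord offers that and keeps 23.4.
So by rejecting in round 1, the landlord gets 23.4 next round, worth 0.58 × 23.4 = 13.572 now.
Offer 12 < 13.572, so the landlord rejects.

Reject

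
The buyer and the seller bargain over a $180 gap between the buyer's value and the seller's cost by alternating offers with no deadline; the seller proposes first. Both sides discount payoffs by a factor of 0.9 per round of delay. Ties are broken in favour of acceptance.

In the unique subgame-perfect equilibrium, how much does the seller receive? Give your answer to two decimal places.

94.74

Let x be the seller's share when the seller proposes and y be the buyer's share when the buyer proposes.
The buyer accepts iff offered ≥ 0.9·y, so x = 180 − 0.9y. Symmetrically y = 180 − 0.9x.
Substituting: x = 180 − 0.9(180 − 0.9x), giving x(1 − 0.9·0.9) = 180(1 − 0.9).
So x = 180 × 0.1 / 0.19 ≈ 94.7368, and the buyer receives 180 − x ≈ 85.2632.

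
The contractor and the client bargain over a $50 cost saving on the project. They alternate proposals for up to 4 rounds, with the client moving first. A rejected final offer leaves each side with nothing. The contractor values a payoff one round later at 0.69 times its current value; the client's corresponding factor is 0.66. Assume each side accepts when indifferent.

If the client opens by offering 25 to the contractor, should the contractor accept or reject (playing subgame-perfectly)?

Work out the contractor's continuation value if the offer is rejected.
Round 4 (the contractor proposes): the client will accept anything ≥ 0, so the contractor offers 0 and keeps 50.
Round 3 (the client proposes): the contractor can get 50 next round, worth 0.69 × 50 = 34.5 now. The client offers 34.5 and keeps 50 − 34.5 = 15.5.
Round 2 (the contractor proposes): the client can get 15.5 next round, worth 0.66 × 15.5 = 10.23 now. The contractor offers 10.23 and keeps 50 − 10.23 = 39.77.
So by rejecting in round 1, the contractor gets 39.77 next round, worth 0.69 × 39.77 = 27.4413 now.
Offer 25 < 27.4413, so the contractor rejects.

Reject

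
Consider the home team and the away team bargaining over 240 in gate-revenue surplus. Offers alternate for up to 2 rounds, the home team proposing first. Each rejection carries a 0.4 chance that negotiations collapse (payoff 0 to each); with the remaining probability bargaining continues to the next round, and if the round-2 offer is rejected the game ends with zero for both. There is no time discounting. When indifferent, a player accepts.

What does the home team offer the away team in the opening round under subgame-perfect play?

144

Round 2 (the away team proposes): the home team will accept anything ≥ 0, so the away team offers 0 and keeps 240.
Round 1 (the home team proposes): rejecting gives the away team an expected 0.6 × 240 = 144; the home team offers that and keeps 96.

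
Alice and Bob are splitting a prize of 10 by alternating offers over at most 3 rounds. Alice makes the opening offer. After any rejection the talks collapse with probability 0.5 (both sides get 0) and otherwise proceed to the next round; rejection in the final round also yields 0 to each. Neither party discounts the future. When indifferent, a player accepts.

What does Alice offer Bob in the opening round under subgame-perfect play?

Round 3 (Alice proposes): rejection yields 0 for Bob; Alice offers 0 and keeps 10.
Round 2 (Bob proposes): rejecting gives Alice an expected 0.5 × 10 = 5, so Bob offers 5, keeping 5.
Round 1 (Alice proposes): rejecting gives Bob an expected 0.5 × 5 = 2.5, so Alice offers 2.5, keeping 7.5.

2.5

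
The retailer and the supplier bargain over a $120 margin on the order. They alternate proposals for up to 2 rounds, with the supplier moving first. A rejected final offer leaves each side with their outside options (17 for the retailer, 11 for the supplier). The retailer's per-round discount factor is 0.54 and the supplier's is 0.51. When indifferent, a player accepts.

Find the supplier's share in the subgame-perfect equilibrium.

Round 2 (the retailer proposes): the supplier gets 11 if talks fail, so the retailer offers 11 and keeps 109.
Round 1 (the supplier proposes): the retailer can get 109 next round, worth 0.54 × 109 = 58.86 now, so the supplier offers 58.86, keeping 61.14.

61.14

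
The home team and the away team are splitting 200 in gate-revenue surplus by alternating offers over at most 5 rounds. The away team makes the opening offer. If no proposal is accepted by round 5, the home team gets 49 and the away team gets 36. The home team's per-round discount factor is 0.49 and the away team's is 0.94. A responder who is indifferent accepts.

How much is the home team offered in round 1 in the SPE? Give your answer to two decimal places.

18.98

Round 5 (the away team proposes): the home team gets 49 if talks fail, so the away team offers 49 and keeps 151.
Round 4 (the home team proposes): the away team can get 151 next round, worth 0.94 × 151 = 141.94 now; the home team offers that and keeps 58.06.
Round 3 (the away team proposes): the home team can get 58.06 next round, worth 0.49 × 58.06 = 28.4494 now; the away team offers that and keeps 171.5506.
Round 2 (the home team proposes): the away team can get 171.5506 next round, worth 0.94 × 171.5506 = 161.257564 now. The home team offers 161.257564 and keeps 200 − 161.257564 = 38.742436.
Round 1 (the away team proposes): the home team can get 38.742436 next round, worth 0.49 × 38.742436 = 18.98379364 now. The away team offers 18.98379364 and keeps 200 − 18.98379364 = 181.01620636.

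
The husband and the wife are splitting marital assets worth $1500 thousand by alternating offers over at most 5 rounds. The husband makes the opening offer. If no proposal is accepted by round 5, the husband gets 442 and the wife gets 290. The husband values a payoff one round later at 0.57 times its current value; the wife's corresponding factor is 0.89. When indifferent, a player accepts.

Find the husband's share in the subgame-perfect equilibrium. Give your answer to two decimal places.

560.10

Work backward from the last round.
Round 5 (the husband proposes): the wife gets 290 if talks fail, so the husband offers 290 and keeps 1210.
Round 4 (the wife proposes): the husband can get 1210 next round, worth 0.57 × 1210 = 689.7 now, so the wife offers 689.7, keeping 810.3.
Round 3 (the husband proposes): the wife can get 810.3 next round, worth 0.89 × 810.3 = 721.167 now. The husband offers 721.167 and keeps 1500 − 721.167 = 778.833.
Round 2 (the wife proposes): the husband can get 778.833 next round, worth 0.57 × 778.833 = 443.93481 now; the wife offers that and keeps 1056.06519.
Round 1 (the husband proposes): the wife can get 1056.06519 next round, worth 0.89 × 1056.06519 = 939.8980191 now; the husband offers that and keeps 560.1019809.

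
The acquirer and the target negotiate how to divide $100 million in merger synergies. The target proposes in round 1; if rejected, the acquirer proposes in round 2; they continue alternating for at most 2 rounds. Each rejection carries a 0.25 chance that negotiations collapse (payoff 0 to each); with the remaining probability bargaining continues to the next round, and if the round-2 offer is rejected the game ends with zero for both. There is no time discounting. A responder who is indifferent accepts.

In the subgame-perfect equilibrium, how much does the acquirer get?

Round 2 (the acquirer proposes): the target will accept anything ≥ 0, so the acquirer offers 0 and keeps 100.
Round 1 (the target proposes): rejecting gives the acquirer an expected 0.75 × 100 = 75, so the target offers 75, keeping 25.

75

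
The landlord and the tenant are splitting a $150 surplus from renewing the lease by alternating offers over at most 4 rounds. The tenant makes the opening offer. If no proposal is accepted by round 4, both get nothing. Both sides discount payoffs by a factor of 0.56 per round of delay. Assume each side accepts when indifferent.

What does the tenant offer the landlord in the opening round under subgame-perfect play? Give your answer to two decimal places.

Round 4 (the landlord proposes): rejection yields 0 for the tenant; the landlord offers 0 and keeps 150.
Round 3 (the tenant proposes): the landlord can get 150 next round, worth 0.56 × 150 = 84 now; the tenant offers that and keeps 66.
Round 2 (the landlord proposes): the tenant can get 66 next round, worth 0.56 × 66 = 36.96 now, so the landlord offers 36.96, keeping 113.04.
Round 1 (the tenant proposes): the landlord can get 113.04 next round, worth 0.56 × 113.04 = 63.3024 now. The tenant offers 63.3024 and keeps 150 − 63.3024 = 86.6976.

63.30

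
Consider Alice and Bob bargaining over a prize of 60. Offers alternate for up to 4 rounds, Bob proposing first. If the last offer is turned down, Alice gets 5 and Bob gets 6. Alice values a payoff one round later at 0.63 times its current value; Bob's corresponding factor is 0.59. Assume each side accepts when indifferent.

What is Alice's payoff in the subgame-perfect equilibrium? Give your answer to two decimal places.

28.14

Work backward from the last round.
Round 4 (Alice proposes): Bob gets 6 if talks fail, so Alice offers 6 and keeps 54.
Round 3 (Bob proposes): Alice can get 54 next round, worth 0.63 × 54 = 34.02 now; Bob offers that and keeps 25.98.
Round 2 (Alice proposes): Bob can get 25.98 next round, worth 0.59 × 25.98 = 15.3282 now; Alice offers that and keeps 44.6718.
Round 1 (Bob proposes): Alice can get 44.6718 next round, worth 0.63 × 44.6718 = 28.143234 now; Bob offers that and keeps 31.856766.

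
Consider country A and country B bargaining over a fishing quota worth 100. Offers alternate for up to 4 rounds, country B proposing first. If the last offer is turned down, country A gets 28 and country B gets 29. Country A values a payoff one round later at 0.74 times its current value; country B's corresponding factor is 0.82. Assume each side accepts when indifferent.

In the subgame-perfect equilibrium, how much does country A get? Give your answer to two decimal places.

45.20

Work backward from the last round.
Round 4 (country A proposes): country B gets 29 if talks fail, so country A offers 29 and keeps 71.
Round 3 (country B proposes): country A can get 71 next round, worth 0.74 × 71 = 52.54 now, so country B offers 52.54, keeping 47.46.
Round 2 (country A proposes): country B can get 47.46 next round, worth 0.82 × 47.46 = 38.9172 now, so country A offers 38.9172, keeping 61.0828.
Round 1 (country B proposes): country A can get 61.0828 next round, worth 0.74 × 61.0828 = 45.201272 now; country B offers that and keeps 54.798728.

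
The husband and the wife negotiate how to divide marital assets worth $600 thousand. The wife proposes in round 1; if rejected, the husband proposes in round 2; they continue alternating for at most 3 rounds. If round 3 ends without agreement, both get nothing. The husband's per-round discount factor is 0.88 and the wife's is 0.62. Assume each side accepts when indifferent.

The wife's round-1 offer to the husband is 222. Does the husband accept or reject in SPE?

Round 3 (the wife proposes): rejection yields 0 for the husband; the wife offers 0 and keeps 600.
Round 2 (the husband proposes): the wife can get 600 next round, worth 0.62 × 600 = 372 now. The husband offers 372 and keeps 600 − 372 = 228.
So by rejecting in round 1, the husband gets 228 next round, worth 0.88 × 228 = 200.64 now.
Offer 222 ≥ 200.64, so the husband accepts.

Accept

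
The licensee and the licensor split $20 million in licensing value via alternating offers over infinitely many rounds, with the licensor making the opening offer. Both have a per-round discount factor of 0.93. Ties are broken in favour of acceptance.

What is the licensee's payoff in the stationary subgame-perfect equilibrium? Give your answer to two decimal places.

When the licensor proposes, the licensee accepts any offer worth at least 0.93 times what the licensee would get by proposing next round; and vice versa.
This gives x = 20 − 0.93y and y = 20 − 0.93x, where x and y are each side's share when it proposes.
Hence (1 − 0.93·0.93)x = 20(1 − 0.93), i.e. 0.1351·x = 1.4.
x ≈ 10.3627; the licensee's share is 20 − x ≈ 9.6373.

9.64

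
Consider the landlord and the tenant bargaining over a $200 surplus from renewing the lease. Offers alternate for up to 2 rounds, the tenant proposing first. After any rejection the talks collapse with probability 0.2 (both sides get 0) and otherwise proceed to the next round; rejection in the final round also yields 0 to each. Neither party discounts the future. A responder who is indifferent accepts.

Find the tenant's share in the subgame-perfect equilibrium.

40

By backward induction:
Round 2 (the landlord proposes): the tenant will accept anything ≥ 0, so the landlord offers 0 and keeps 200.
Round 1 (the tenant proposes): rejecting gives the landlord an expected 0.8 × 200 = 160. The tenant offers 160 and keeps 200 − 160 = 40.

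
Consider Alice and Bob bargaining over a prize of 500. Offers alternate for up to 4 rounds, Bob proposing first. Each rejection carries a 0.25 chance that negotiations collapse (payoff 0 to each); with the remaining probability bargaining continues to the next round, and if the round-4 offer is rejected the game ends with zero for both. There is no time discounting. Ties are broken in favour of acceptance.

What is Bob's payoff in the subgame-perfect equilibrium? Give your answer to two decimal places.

195.31

Round 4 (Alice proposes): Bob will accept anything ≥ 0, so Alice offers 0 and keeps 500.
Round 3 (Bob proposes): rejecting gives Alice an expected 0.75 × 500 = 375. Bob offers 375 and keeps 500 − 375 = 125.
Round 2 (Alice proposes): rejecting gives Bob an expected 0.75 × 125 = 93.75. Alice offers 93.75 and keeps 500 − 93.75 = 406.25.
Round 1 (Bob proposes): rejecting gives Alice an expected 0.75 × 406.25 = 304.6875; Bob offers that and keeps 195.3125.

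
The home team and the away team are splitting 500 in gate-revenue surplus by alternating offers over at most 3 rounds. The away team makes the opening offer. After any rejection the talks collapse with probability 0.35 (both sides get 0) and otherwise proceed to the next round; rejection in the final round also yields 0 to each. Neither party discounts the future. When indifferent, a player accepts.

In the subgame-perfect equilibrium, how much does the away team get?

Round 3 (the away team proposes): rejection yields 0 for the home team; the away team offers 0 and keeps 500.
Round 2 (the home team proposes): rejecting gives the away team an expected 0.65 × 500 = 325; the home team offers that and keeps 175.
Round 1 (the away team proposes): rejecting gives the home team an expected 0.65 × 175 = 113.75, so the away team offers 113.75, keeping 386.25.

386.25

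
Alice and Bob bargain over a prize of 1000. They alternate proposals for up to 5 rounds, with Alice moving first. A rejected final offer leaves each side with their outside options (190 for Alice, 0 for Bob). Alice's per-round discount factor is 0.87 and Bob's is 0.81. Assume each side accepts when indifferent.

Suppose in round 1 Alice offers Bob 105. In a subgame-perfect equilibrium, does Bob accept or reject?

Reject

Work out Bob's continuation value if the offer is rejected.
Round 5 (Alice proposes): Bob will accept anything ≥ 0, so Alice offers 0 and keeps 1000.
Round 4 (Bob proposes): Alice can get 1000 next round, worth 0.87 × 1000 = 870 now; Bob offers that and keeps 130.
Round 3 (Alice proposes): Bob can get 130 next round, worth 0.81 × 130 = 105.3 now, so Alice offers 105.3, keeping 894.7.
Round 2 (Bob proposes): Alice can get 894.7 next round, worth 0.87 × 894.7 = 778.389 now, so Bob offers 778.389, keeping 221.611.
So by rejecting in round 1, Bob gets 221.611 next round, worth 0.81 × 221.611 = 179.50491 now.
Offer 105 < 179.50491, so Bob rejects.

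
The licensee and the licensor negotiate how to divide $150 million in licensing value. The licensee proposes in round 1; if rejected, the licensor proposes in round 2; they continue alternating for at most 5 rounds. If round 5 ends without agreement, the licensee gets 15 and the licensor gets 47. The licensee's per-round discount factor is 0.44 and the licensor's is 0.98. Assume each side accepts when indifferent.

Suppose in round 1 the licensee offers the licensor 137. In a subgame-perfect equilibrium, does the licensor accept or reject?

Accept

Work out the licensor's continuation value if the offer is rejected.
Round 5 (the licensee proposes): the licensor gets 47 if talks fail, so the licensee offers 47 and keeps 103.
Round 4 (the licensor proposes): the licensee can get 103 next round, worth 0.44 × 103 = 45.32 now; the licensor offers that and keeps 104.68.
Round 3 (the licensee proposes): the licensor can get 104.68 next round, worth 0.98 × 104.68 = 102.5864 now, so the licensee offers 102.5864, keeping 47.4136.
Round 2 (the licensor proposes): the licensee can get 47.4136 next round, worth 0.44 × 47.4136 = 20.861984 now, so the licensor offers 20.861984, keeping 129.138016.
So by rejecting in round 1, the licensor gets 129.138016 next round, worth 0.98 × 129.138016 = 126.55525568 now.
Offer 137 ≥ 126.55525568, so the licensor accepts.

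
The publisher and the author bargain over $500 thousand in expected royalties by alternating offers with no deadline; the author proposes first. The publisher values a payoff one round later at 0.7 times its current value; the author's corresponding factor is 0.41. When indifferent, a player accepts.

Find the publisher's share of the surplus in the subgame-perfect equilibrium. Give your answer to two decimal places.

289.62

Let x be the author's share when the author proposes and y be the publisher's share when the publisher proposes.
The publisher accepts iff offered ≥ 0.7·y, so x = 500 − 0.7y. Symmetrically y = 500 − 0.41x.
Substituting: x = 500 − 0.7(500 − 0.41x), giving x(1 − 0.41·0.7) = 500(1 − 0.7).
So x = 500 × 0.3 / 0.713 ≈ 210.3787, and the publisher receives 500 − x ≈ 289.6213.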